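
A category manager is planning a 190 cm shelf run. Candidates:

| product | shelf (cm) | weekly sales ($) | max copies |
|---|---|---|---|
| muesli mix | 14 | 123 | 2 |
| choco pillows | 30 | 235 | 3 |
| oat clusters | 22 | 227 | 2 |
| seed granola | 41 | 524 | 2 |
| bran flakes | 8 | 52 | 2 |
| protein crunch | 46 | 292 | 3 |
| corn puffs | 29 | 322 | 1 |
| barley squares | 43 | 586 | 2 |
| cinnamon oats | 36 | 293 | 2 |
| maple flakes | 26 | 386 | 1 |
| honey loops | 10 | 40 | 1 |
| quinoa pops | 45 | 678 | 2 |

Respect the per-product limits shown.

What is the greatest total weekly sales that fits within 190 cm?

The ratio heuristic lands on corn puffs + barley squares + maple flakes + 2×quinoa pops (2650) but leaves 2 cm idle.
Replace corn puffs and maple flakes with muesli mix + barley squares: the trade gains 1 net, giving 2651 at 190 cm.

2651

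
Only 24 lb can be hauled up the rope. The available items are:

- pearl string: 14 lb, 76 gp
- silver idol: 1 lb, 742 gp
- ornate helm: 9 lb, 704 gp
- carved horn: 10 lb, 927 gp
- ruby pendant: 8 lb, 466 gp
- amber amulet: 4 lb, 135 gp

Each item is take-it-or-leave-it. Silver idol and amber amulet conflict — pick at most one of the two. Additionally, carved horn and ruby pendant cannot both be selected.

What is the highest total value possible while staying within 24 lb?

2373

Best packing: silver idol + ornate helm + carved horn — 20 lb, 2373 total.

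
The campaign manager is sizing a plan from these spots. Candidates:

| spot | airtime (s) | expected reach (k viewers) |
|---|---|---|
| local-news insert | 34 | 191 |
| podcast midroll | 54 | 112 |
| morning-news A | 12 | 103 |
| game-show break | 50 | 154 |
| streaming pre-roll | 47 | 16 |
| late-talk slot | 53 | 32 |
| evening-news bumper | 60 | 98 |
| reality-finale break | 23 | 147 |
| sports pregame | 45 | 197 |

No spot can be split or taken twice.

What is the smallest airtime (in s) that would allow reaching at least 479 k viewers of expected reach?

91

Look for the lowest-airtime combination reaching 479.
local-news insert + morning-news A + sports pregame: 491 expected reach at 91 s.
Below 91 s the best achievable stays under 479.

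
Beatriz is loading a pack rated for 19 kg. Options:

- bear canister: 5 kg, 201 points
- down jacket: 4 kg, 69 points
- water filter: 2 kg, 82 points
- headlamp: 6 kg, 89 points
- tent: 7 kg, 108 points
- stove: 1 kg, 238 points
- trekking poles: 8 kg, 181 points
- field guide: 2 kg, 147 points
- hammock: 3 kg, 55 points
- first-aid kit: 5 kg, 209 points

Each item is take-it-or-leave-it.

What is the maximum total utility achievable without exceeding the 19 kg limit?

A density-first pass picks bear canister + water filter + stove + field guide + hammock + first-aid kit — 932 at 18 kg.
Replace hammock with down jacket: the trade gains 14 net, giving 946 at 19 kg.

946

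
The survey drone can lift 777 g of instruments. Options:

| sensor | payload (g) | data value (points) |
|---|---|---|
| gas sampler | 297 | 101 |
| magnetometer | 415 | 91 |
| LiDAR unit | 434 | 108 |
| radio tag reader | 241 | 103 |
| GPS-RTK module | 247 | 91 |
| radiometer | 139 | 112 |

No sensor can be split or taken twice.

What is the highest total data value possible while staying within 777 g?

316

Density check — radiometer 0.81, radio tag reader 0.43, GPS-RTK module 0.37, gas sampler 0.34 are the best per g.
Greedy by ratio would take radio tag reader + GPS-RTK module + radiometer: 627 g used, total 306.
The 247 g tied up in GPS-RTK module is better spent on gas sampler — total rises to 316 (677 g).
Runner-up radio tag reader + GPS-RTK module + radiometer tops out at 306.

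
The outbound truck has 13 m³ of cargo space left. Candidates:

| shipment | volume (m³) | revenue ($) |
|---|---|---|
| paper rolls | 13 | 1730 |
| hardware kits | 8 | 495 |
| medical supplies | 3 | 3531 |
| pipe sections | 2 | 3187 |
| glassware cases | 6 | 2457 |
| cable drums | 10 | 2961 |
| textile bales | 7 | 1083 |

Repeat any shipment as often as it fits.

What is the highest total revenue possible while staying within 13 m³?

19466

Density check — pipe sections 1593.50, medical supplies 1177.00, glassware cases 409.50, cable drums 296.10 are the best per m³.
Filling by ratio: 6×pipe sections for 19122, with 1 m³ left unused.
Replace pipe sections with medical supplies: the trade gains 344 net, giving 19466 at 13 m³.
No other feasible combination exceeds 19466.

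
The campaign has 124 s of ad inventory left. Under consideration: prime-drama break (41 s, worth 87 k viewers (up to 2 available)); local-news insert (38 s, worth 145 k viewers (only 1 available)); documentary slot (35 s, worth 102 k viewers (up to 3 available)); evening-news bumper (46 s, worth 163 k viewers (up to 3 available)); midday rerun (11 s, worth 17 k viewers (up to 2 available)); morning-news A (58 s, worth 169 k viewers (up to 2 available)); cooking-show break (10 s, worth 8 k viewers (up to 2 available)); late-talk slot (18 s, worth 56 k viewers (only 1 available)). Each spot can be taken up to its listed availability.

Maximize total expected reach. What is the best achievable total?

410

Ranking by ratio (expected reach/s): local-news insert 3.82, evening-news bumper 3.54, late-talk slot 3.11.
Taking the top-ratio spots first gives local-news insert + evening-news bumper + 2×midday rerun + late-talk slot for 398 (124 s).
Dropping 2×midday rerun and late-talk slot frees 40 s; slotting in documentary slot (35 s) lifts the total to 410 at 119 s.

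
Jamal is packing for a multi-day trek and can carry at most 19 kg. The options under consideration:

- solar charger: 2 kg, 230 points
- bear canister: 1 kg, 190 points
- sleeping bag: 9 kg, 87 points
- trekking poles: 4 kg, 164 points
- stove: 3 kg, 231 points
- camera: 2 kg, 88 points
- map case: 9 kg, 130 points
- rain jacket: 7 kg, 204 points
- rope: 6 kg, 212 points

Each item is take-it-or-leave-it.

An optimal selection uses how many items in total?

The maximum utility within 19 kg is 1115.
solar charger + bear canister + trekking poles + stove + camera + rope hits 1115 at 18 kg.
Every optimal selection uses 6 items.

6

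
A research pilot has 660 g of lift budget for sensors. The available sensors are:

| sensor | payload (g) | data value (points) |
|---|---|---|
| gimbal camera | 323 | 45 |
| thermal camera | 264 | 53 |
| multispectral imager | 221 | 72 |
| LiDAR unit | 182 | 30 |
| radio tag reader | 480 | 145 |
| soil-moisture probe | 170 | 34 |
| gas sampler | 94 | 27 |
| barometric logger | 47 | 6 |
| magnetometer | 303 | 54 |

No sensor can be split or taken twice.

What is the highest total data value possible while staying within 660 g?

179

Greedy by ratio would take thermal camera + multispectral imager + gas sampler + barometric logger: 626 g used, total 158.
A better packing is radio tag reader + soil-moisture probe: 650 g, total 179.
Next best is radio tag reader + gas sampler + barometric logger at 178 (621 g) — short by 1.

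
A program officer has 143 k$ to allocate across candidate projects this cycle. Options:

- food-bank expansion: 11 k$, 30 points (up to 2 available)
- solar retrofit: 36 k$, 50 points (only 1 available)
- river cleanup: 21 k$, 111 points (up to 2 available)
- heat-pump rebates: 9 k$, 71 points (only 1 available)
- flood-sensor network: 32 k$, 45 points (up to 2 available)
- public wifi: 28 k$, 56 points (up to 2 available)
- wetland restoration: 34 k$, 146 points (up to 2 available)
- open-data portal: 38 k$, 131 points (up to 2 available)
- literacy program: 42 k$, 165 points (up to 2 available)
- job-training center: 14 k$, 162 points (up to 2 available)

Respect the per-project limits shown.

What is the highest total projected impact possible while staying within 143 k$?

842

Filling by ratio: 2×food-bank expansion + 2×river cleanup + heat-pump rebates + wetland restoration + 2×job-training center for 823, with 8 k$ left unused.
Dropping wetland restoration frees 34 k$; slotting in literacy program (42 k$) lifts the total to 842 at 143 k$.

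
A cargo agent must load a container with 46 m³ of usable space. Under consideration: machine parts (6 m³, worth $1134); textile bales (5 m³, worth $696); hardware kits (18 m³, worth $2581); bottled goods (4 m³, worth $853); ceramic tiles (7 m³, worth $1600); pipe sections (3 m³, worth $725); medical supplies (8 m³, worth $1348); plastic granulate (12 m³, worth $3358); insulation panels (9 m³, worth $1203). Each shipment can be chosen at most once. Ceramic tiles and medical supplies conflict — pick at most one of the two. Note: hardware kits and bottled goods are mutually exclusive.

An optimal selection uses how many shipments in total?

7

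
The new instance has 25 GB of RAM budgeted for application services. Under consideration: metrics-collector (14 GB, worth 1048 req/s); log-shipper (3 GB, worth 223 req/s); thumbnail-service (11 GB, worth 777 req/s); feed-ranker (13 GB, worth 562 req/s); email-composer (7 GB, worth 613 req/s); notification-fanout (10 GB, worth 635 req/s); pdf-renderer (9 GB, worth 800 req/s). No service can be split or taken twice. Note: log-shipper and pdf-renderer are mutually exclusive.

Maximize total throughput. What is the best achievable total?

1884

Taking metrics-collector + log-shipper + email-composer: 24 GB used, 1884 in throughput.
The closest alternative, metrics-collector + pdf-renderer, reaches only 1848.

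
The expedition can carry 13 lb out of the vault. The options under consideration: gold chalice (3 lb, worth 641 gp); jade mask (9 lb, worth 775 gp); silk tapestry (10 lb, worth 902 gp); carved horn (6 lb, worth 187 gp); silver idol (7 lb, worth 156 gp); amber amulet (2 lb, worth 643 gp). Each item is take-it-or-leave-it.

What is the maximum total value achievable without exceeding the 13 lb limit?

The ratio heuristic lands on gold chalice + carved horn + amber amulet (1471) but leaves 2 lb idle.
Replace gold chalice and carved horn with silk tapestry: the trade gains 74 net, giving 1545 at 12 lb.
The closest alternative, gold chalice + silk tapestry, reaches only 1543.

1545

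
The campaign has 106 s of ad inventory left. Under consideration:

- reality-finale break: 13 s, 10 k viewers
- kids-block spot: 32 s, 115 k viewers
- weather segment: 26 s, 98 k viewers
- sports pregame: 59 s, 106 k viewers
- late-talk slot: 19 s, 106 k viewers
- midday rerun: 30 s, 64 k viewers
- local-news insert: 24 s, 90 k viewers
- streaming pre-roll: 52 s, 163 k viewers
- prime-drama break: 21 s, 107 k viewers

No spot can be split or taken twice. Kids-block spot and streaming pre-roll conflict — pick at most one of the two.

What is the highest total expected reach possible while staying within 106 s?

Greedy by ratio would take reality-finale break + weather segment + late-talk slot + local-news insert + prime-drama break: 103 s used, total 411.
The 37 s tied up in reality-finale break and local-news insert is better spent on kids-block spot — total rises to 426 (98 s).
No other feasible combination exceeds 426.

426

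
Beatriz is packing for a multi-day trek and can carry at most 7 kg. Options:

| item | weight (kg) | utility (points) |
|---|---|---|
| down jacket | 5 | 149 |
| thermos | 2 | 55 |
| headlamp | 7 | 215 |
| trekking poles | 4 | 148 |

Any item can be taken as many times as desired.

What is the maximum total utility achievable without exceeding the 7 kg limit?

215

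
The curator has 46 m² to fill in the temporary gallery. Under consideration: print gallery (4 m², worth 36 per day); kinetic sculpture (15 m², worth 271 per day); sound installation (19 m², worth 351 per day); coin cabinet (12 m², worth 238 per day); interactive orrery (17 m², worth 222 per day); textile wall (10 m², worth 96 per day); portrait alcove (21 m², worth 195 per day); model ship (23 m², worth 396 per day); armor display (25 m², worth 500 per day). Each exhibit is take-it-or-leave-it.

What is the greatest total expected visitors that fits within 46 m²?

860

Ranking by ratio (expected visitors/m²): armor display 20.00, coin cabinet 19.83, sound installation 18.47.
A density-first pass picks print gallery + coin cabinet + armor display — 774 at 41 m².
The 29 m² tied up in print gallery and armor display is better spent on kinetic sculpture + sound installation — total rises to 860 (46 m²).
Next best is sound installation + armor display at 851 (44 m²) — short by 9.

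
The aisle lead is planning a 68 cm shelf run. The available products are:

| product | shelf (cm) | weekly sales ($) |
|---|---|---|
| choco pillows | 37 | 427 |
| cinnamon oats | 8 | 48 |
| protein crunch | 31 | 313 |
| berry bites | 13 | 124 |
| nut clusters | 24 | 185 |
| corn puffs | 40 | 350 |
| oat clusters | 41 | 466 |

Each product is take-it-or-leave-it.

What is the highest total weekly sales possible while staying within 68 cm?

Choco pillows + protein crunch uses 68 of the 68 cm and totals 740.
Nothing else within 68 cm beats 740.

740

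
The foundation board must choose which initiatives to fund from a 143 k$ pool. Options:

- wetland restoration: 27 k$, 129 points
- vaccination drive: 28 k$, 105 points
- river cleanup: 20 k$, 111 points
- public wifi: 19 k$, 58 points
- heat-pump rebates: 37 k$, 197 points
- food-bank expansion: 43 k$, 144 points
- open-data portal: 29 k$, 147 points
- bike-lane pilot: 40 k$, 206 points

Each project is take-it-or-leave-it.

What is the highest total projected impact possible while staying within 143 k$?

701

A density-first pass picks river cleanup + heat-pump rebates + open-data portal + bike-lane pilot — 661 at 126 k$.
Replace open-data portal with wetland restoration + public wifi: the trade gains 40 net, giving 701 at 143 k$.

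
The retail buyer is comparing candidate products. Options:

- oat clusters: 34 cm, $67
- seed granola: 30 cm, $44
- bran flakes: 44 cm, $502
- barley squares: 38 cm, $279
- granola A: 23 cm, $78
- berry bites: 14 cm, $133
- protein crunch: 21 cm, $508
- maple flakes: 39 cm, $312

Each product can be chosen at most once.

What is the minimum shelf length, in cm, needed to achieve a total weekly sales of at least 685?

58

Minimise cm subject to total weekly sales ≥ 685.
granola A + berry bites + protein crunch: 719 weekly sales at 58 cm.
Below 58 cm the best achievable stays under 685.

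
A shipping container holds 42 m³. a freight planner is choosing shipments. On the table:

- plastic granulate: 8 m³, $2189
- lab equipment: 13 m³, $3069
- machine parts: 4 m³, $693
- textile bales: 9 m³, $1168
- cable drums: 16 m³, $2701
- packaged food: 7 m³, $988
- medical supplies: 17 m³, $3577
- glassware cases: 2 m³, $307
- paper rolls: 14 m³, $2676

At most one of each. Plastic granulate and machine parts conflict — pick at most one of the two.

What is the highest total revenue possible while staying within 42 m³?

9142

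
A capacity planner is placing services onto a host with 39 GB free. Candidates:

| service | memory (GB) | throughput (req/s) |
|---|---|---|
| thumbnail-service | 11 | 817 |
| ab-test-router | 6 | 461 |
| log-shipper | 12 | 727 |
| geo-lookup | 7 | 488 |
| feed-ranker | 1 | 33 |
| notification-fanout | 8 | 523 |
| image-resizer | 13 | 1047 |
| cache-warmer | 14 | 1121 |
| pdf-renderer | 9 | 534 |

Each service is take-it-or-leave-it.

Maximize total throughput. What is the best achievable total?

3018

Greedy by ratio would take ab-test-router + feed-ranker + image-resizer + cache-warmer: 34 GB used, total 2662.
The 6 GB tied up in ab-test-router is better spent on thumbnail-service — total rises to 3018 (39 GB).
Next best is thumbnail-service + image-resizer + cache-warmer at 2985 (38 GB) — short by 33.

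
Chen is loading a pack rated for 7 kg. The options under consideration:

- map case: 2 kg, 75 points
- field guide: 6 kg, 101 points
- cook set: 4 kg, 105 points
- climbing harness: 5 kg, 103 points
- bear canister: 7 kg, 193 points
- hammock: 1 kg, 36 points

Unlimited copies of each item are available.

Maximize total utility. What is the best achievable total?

Taking 3×map case + hammock: 7 kg used, 261 in utility.

261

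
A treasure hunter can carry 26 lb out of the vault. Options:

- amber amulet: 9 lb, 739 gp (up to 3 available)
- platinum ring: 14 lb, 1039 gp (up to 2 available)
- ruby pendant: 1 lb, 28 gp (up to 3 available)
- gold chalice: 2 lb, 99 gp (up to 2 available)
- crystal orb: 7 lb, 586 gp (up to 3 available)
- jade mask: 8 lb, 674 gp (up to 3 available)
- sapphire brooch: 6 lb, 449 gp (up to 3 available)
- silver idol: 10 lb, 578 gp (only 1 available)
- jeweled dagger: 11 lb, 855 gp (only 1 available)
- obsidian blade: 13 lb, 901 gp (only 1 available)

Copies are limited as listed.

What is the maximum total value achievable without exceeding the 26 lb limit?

2152

A density-first pass picks gold chalice + 3×jade mask — 2121 at 26 lb.
The 18 lb tied up in gold chalice and 2×jade mask is better spent on 2×amber amulet — total rises to 2152 (26 lb).
No other feasible combination exceeds 2152.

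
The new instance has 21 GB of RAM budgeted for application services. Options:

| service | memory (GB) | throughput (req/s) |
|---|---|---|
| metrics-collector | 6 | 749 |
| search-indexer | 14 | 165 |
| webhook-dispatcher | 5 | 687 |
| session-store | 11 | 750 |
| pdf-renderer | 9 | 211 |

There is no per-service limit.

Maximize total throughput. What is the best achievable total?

2810

Greedy by ratio would take 4×webhook-dispatcher: 20 GB used, total 2748.
Dropping webhook-dispatcher frees 5 GB; slotting in metrics-collector (6 GB) lifts the total to 2810 at 21 GB.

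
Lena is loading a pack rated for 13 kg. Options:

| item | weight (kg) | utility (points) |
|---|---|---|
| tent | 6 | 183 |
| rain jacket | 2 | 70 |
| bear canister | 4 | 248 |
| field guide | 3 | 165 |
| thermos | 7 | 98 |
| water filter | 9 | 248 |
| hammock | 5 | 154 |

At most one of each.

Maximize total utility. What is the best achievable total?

596

Greedy by ratio would take rain jacket + bear canister + field guide: 9 kg used, total 483.
The 2 kg tied up in rain jacket is better spent on tent — total rises to 596 (13 kg).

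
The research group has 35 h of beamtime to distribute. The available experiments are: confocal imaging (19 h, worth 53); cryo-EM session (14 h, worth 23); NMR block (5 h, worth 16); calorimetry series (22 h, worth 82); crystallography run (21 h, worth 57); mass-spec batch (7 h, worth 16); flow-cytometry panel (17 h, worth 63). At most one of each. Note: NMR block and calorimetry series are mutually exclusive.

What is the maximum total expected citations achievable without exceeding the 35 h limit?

Taking calorimetry series + mass-spec batch: 29 h used, 98 in expected citations.

98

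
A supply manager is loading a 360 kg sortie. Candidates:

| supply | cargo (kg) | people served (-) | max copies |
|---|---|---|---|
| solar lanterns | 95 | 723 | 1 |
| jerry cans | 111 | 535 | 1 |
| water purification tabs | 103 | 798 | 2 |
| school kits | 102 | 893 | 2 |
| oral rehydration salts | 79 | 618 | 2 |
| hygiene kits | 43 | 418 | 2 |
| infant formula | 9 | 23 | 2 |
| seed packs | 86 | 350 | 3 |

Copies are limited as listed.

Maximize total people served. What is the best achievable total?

A density-first pass picks 2×school kits + 2×hygiene kits + 2×infant formula — 2668 at 308 kg.
Dropping hygiene kits and infant formula frees 52 kg; slotting in water purification tabs (103 kg) lifts the total to 3025 at 359 kg.
No other feasible combination exceeds 3025.

3025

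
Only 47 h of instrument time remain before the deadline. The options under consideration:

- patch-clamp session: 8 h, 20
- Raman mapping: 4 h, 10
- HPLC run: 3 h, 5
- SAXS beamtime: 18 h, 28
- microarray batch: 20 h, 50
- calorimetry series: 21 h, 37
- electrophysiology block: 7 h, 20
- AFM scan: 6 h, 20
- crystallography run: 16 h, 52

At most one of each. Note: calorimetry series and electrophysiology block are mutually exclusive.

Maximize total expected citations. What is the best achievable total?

Ranking by ratio (expected citations/h): AFM scan 3.33, crystallography run 3.25, electrophysiology block 2.86, patch-clamp session 2.50.
Greedy by ratio would take patch-clamp session + Raman mapping + HPLC run + electrophysiology block + AFM scan + crystallography run: 44 h used, total 127.
The 17 h tied up in patch-clamp session and HPLC run and AFM scan is better spent on microarray batch — total rises to 132 (47 h).

132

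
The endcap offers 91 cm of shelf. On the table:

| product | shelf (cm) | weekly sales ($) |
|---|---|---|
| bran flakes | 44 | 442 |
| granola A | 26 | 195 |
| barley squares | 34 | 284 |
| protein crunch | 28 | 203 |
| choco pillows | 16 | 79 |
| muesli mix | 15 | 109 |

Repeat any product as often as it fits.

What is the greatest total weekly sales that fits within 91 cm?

884

The ratio ordering already packs tightly: 2×bran flakes, 88 cm, 884.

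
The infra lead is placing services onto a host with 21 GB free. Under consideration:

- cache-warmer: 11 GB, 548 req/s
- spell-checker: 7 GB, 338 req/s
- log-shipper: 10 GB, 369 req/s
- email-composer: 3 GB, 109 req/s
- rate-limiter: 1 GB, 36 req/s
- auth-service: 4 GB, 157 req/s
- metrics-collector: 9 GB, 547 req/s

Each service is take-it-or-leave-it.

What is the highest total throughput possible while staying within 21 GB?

1131

Ranking by ratio (throughput/GB): metrics-collector 60.78, cache-warmer 49.82, spell-checker 48.29, auth-service 39.25.
Best packing: cache-warmer + rate-limiter + metrics-collector — 21 GB, 1131 total.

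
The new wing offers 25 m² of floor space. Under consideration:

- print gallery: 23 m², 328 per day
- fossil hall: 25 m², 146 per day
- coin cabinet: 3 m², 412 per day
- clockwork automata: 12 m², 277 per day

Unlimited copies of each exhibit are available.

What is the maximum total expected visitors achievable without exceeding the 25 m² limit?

Best packing: 8×coin cabinet — 24 m², 3296 total.
Every other selection either busts 25 m² or fails to beat 3296.

3296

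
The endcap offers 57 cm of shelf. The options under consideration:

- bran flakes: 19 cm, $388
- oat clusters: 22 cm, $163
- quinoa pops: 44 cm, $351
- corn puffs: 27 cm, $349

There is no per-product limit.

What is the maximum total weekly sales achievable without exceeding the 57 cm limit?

Taking 3×bran flakes: 57 cm used, 1164 in weekly sales.
No other feasible combination exceeds 1164.

1164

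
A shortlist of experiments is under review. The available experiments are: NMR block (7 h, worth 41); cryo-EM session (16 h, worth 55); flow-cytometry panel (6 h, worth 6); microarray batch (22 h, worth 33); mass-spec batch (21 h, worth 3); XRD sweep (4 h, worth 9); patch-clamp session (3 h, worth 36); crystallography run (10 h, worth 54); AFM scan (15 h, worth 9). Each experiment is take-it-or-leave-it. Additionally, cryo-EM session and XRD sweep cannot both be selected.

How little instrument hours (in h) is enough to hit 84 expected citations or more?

13

Look for the lowest-instrument combination reaching 84.
Taking patch-clamp session + crystallography run gives 90 (≥ 84) for 13 h.
No combination under 13 h hits 84.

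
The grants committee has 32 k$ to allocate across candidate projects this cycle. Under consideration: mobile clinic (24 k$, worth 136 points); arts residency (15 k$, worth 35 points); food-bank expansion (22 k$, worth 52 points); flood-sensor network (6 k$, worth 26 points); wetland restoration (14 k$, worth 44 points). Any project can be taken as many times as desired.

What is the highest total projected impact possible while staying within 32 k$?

162

Density check — mobile clinic 5.67, flood-sensor network 4.33, wetland restoration 3.14 are the best per k$.
Best packing: mobile clinic + flood-sensor network — 30 k$, 162 total.
No other feasible combination exceeds 162.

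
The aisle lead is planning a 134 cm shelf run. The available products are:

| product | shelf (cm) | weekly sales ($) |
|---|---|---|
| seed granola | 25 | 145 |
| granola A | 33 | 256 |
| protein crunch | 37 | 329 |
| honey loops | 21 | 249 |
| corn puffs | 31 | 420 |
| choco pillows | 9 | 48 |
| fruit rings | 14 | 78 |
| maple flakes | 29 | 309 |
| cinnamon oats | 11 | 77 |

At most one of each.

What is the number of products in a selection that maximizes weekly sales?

5

Optimal total is 1385.
For example protein crunch + honey loops + corn puffs + fruit rings + maple flakes achieves it, using 132 cm.
Any selection reaching 1385 contains exactly 5 products.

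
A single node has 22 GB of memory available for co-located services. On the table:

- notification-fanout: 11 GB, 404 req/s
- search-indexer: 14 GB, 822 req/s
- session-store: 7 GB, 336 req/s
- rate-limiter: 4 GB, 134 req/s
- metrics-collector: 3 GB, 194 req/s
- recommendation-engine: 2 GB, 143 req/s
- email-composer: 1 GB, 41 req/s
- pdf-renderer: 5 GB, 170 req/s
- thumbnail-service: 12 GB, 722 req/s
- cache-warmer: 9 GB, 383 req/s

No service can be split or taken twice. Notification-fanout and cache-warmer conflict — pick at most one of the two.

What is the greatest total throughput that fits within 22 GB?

Greedy by ratio would take rate-limiter + metrics-collector + recommendation-engine + email-composer + thumbnail-service: 22 GB used, total 1234.
The 7 GB tied up in rate-limiter and recommendation-engine and email-composer is better spent on session-store — total rises to 1252 (22 GB).

1252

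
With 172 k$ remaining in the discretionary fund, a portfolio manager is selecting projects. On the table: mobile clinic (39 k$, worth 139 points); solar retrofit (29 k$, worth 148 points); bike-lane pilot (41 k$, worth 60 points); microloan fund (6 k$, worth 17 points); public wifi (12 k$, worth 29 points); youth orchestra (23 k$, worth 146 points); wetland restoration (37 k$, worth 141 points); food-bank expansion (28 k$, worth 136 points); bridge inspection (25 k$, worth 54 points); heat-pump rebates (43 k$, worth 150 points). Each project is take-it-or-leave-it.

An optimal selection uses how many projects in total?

6

Best achievable projected impact is 750.
For example solar retrofit + public wifi + youth orchestra + wetland restoration + food-bank expansion + heat-pump rebates achieves it, using 172 k$.
All optima have 6 projects.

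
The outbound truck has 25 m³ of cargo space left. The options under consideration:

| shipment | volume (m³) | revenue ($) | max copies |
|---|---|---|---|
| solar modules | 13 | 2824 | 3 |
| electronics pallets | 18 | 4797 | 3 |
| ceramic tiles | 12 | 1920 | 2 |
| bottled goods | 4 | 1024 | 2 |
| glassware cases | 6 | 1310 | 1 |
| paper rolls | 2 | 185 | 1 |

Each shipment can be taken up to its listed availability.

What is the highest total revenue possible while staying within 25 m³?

6107

The ratio heuristic lands on electronics pallets + bottled goods + paper rolls (6006) but leaves 1 m³ idle.
Dropping bottled goods and paper rolls frees 6 m³; slotting in glassware cases (6 m³) lifts the total to 6107 at 24 m³.
No other feasible combination exceeds 6107.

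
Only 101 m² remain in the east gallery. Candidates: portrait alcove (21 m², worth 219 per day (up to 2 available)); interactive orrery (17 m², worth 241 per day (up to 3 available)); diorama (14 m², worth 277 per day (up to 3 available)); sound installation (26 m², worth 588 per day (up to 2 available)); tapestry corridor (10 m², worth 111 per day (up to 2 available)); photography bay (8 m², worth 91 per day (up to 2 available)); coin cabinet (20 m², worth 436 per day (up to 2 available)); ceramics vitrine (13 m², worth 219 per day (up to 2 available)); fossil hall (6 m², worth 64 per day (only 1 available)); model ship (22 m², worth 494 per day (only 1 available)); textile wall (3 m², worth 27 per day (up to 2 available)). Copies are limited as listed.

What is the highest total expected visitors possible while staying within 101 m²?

2173

Ranking by ratio (expected visitors/m²): sound installation 22.62, model ship 22.45, coin cabinet 21.80.
Taking the top-ratio exhibits first gives 2×sound installation + coin cabinet + fossil hall + model ship for 2170 (100 m²).
Dropping sound installation and fossil hall frees 32 m²; slotting in coin cabinet + ceramics vitrine (33 m²) lifts the total to 2173 at 101 m².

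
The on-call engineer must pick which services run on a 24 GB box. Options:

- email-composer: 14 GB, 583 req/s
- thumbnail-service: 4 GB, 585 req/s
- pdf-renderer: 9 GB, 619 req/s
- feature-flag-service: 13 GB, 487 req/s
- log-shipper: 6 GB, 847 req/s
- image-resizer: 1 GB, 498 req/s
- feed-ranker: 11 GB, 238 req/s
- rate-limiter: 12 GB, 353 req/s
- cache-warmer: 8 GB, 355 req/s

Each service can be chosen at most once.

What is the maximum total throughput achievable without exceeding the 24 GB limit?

2549

Ranking by ratio (throughput/GB): image-resizer 498.00, thumbnail-service 146.25, log-shipper 141.17.
The ratio ordering already packs tightly: thumbnail-service + pdf-renderer + log-shipper + image-resizer, 20 GB, 2549.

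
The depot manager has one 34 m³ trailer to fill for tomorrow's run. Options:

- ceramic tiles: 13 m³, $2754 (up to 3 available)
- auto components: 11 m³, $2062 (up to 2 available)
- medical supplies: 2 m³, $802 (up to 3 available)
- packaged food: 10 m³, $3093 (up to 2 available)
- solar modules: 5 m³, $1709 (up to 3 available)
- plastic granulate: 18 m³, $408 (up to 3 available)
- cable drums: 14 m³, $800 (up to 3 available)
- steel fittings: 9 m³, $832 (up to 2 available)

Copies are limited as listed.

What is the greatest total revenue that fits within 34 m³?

The ratio heuristic lands on 3×medical supplies + packaged food + 3×solar modules (10626) but leaves 3 m³ idle.
Replace medical supplies and solar modules with packaged food: the trade gains 582 net, giving 11208 at 34 m³.
No other feasible combination exceeds 11208.

11208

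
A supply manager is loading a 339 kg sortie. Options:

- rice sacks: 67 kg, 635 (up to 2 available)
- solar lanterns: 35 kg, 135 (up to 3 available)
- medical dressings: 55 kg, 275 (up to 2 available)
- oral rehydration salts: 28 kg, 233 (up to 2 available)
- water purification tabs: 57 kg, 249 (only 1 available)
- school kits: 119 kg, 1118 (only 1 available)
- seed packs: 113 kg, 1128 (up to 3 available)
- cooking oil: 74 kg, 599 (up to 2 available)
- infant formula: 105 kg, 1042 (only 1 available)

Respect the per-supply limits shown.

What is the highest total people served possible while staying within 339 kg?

3×seed packs uses 339 of the 339 kg and totals 3384.
That's the maximum — no swap from here does better than 3384.

3384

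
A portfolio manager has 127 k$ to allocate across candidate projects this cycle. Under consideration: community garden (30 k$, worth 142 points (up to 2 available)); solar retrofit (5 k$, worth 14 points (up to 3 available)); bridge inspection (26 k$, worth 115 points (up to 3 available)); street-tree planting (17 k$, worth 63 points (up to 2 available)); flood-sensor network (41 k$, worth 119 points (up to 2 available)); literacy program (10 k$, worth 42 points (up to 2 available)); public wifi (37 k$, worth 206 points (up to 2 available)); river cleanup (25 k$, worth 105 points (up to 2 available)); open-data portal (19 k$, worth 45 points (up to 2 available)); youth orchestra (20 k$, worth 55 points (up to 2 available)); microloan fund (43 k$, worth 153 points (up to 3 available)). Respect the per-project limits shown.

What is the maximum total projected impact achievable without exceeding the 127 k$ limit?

642

Density check — public wifi 5.57, community garden 4.73, bridge inspection 4.42, literacy program 4.20 are the best per k$.
Greedy by ratio would take community garden + 2×literacy program + 2×public wifi: 124 k$ used, total 638.
Dropping community garden and 2×literacy program frees 50 k$; slotting in 2×bridge inspection (52 k$) lifts the total to 642 at 126 k$.
That's the maximum — no swap from here does better than 642.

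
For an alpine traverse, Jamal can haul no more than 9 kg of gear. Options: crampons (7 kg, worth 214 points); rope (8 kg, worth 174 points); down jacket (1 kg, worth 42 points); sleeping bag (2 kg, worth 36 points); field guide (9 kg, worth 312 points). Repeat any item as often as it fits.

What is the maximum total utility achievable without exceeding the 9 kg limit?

Best packing: 9×down jacket — 9 kg, 378 total.

378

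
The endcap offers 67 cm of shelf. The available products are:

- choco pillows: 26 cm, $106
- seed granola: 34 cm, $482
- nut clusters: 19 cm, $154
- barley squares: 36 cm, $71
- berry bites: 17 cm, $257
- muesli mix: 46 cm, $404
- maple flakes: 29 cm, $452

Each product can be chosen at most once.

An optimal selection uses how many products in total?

2

Optimal total is 934.
seed granola + maple flakes hits 934 at 63 cm.
Every optimal selection uses 2 products.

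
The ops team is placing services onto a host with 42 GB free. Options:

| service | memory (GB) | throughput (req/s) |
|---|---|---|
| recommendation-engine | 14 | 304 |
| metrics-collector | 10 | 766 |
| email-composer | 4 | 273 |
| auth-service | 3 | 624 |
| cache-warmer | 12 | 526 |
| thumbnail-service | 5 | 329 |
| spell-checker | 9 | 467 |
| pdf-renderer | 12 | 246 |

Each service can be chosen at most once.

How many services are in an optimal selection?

Best achievable throughput is 2712.
For example metrics-collector + auth-service + cache-warmer + thumbnail-service + spell-checker achieves it, using 39 GB.
All optima have 5 services.

5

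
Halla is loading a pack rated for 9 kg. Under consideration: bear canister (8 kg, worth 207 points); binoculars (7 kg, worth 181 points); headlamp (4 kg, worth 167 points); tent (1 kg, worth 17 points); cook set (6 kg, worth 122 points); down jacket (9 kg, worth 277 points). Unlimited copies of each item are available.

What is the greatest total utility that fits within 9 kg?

351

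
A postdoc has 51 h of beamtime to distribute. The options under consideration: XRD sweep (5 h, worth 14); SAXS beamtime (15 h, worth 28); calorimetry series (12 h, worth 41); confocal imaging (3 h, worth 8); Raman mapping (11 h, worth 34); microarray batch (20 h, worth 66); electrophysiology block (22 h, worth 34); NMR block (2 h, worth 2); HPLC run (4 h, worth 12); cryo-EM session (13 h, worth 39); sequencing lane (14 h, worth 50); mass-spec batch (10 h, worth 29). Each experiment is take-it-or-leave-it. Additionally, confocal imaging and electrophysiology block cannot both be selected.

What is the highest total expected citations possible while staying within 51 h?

171

Taking the top-ratio experiments first gives calorimetry series + microarray batch + HPLC run + sequencing lane for 169 (50 h).
Replace HPLC run with XRD sweep: the trade gains 2 net, giving 171 at 51 h.
That's the maximum — no feasible swap from here does better than 171.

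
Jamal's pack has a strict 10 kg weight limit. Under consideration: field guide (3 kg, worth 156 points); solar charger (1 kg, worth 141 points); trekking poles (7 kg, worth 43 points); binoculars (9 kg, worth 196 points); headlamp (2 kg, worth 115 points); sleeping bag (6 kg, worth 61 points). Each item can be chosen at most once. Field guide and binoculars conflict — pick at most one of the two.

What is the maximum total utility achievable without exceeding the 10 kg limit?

412

Best packing: field guide + solar charger + headlamp — 6 kg, 412 total.
Runner-up field guide + solar charger + sleeping bag tops out at 358.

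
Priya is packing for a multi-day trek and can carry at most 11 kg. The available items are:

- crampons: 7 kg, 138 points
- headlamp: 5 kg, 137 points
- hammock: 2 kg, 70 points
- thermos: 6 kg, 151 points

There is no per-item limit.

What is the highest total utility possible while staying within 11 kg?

350

Density check — hammock 35.00, headlamp 27.40, thermos 25.17, crampons 19.71 are the best per kg.
5×hammock uses 10 of the 11 kg and totals 350.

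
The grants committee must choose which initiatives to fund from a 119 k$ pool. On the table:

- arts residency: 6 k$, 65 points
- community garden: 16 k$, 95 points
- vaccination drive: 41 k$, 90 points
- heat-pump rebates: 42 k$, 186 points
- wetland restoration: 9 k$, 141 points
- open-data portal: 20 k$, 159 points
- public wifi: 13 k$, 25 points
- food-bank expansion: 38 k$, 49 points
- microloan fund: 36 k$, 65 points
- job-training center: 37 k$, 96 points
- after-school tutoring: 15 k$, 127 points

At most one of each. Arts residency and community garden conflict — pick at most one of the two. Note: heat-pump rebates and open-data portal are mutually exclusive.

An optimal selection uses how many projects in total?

5

Best achievable projected impact is 645.
For example community garden + heat-pump rebates + wetland restoration + job-training center + after-school tutoring achieves it, using 119 k$.
All optima have 5 projects.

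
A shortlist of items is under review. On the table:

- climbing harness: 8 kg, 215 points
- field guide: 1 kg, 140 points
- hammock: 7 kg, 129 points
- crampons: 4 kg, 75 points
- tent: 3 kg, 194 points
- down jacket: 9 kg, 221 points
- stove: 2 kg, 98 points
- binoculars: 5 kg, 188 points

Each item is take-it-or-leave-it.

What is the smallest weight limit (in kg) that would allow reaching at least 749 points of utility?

18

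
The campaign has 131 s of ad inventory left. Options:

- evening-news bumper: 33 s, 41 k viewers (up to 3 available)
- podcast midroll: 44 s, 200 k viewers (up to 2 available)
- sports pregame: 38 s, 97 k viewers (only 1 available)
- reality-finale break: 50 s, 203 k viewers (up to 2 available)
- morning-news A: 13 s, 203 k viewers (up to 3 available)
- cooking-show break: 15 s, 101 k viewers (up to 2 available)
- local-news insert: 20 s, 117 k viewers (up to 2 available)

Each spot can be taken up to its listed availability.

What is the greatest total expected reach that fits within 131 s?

1046

Density check — morning-news A 15.62, cooking-show break 6.73, local-news insert 5.85 are the best per s.
Taking the top-ratio spots first gives 3×morning-news A + 2×cooking-show break + 2×local-news insert for 1045 (109 s).
Dropping 2×cooking-show break frees 30 s; slotting in reality-finale break (50 s) lifts the total to 1046 at 129 s.
No other feasible combination exceeds 1046.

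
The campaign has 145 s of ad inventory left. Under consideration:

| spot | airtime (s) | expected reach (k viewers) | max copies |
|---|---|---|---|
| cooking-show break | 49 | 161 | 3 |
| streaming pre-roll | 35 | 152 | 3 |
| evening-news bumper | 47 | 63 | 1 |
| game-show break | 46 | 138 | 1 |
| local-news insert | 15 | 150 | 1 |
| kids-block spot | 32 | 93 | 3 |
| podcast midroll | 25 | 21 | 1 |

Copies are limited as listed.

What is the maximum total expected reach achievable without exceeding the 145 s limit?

627

Ranking by ratio (expected reach/s): local-news insert 10.00, streaming pre-roll 4.34, cooking-show break 3.29.
3×streaming pre-roll + local-news insert + podcast midroll uses 145 of the 145 s and totals 627.
Nothing else within 145 s beats 627.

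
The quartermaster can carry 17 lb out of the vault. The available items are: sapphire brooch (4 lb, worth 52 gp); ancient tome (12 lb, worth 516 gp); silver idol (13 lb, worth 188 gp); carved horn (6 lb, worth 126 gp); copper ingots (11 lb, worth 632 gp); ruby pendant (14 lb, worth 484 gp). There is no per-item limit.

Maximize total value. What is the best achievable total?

758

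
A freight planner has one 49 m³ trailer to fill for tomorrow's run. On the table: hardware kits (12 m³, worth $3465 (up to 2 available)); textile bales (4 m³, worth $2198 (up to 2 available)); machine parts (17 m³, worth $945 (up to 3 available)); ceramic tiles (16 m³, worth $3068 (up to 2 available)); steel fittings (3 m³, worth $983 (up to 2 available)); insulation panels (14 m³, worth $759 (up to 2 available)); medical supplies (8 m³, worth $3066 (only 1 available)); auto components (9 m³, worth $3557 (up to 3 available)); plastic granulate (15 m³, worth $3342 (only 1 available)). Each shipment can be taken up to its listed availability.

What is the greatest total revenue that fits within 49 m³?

20099

The ratio ordering already packs tightly: 2×textile bales + 2×steel fittings + medical supplies + 3×auto components, 49 m³, 20099.
Every other selection either busts 49 m³ or exceeds an availability limit or fails to beat 20099.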